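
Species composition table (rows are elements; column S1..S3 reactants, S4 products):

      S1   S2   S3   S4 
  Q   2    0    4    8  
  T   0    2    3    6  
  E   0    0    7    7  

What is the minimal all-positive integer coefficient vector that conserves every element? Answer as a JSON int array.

Coefficients: [4, 3, 2, 2]

Q: 4·2+3·0+2·4 = 16 | 2·8 = 16
T: 4·0+3·2+2·3 = 12 | 2·6 = 12
E: 4·0+3·0+2·7 = 14 | 2·7 = 14
gcd(4,3,2,2) = 1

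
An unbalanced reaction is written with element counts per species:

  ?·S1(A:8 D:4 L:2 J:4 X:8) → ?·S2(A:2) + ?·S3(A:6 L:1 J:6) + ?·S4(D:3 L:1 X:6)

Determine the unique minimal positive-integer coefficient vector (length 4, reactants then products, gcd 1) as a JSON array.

A: 3·8 = 24 | 6·2+2·6+4·0 = 24
D: 3·4 = 12 | 6·0+2·0+4·3 = 12
L: 3·2 = 6 | 6·0+2·1+4·1 = 6
J: 3·4 = 12 | 6·0+2·6+4·0 = 12
X: 3·8 = 24 | 6·0+2·0+4·6 = 24
gcd(3,6,2,4) = 1

Coefficients: [3, 6, 2, 4]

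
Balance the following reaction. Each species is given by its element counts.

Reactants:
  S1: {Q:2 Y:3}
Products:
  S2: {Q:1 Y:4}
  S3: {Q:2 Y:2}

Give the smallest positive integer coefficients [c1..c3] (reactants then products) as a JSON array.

Coefficients: [6, 2, 5]

Q: 6·2 = 12 | 2·1+5·2 = 12
Y: 6·3 = 18 | 2·4+5·2 = 18
gcd(6,2,5) = 1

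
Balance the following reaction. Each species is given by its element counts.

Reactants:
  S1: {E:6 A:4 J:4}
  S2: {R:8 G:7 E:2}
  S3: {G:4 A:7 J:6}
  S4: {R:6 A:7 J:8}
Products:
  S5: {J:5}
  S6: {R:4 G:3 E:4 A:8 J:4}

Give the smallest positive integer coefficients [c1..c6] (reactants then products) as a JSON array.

Coefficients: [3, 1, 2, 2, 4, 5]

R: 3·0+1·8+2·0+2·6 = 20 | 4·0+5·4 = 20
G: 3·0+1·7+2·4+2·0 = 15 | 4·0+5·3 = 15
E: 3·6+1·2+2·0+2·0 = 20 | 4·0+5·4 = 20
A: 3·4+1·0+2·7+2·7 = 40 | 4·0+5·8 = 40
J: 3·4+1·0+2·6+2·8 = 40 | 4·5+5·4 = 40
gcd(3,1,2,2,4,5) = 1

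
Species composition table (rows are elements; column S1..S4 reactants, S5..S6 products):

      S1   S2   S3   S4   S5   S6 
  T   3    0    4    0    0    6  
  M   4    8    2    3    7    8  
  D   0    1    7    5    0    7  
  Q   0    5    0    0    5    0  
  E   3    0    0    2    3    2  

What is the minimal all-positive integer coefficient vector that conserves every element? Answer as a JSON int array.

Coefficients: [6, 4, 3, 2, 4, 5]

T: 6·3+4·0+3·4+2·0 = 30 | 4·0+5·6 = 30
M: 6·4+4·8+3·2+2·3 = 68 | 4·7+5·8 = 68
D: 6·0+4·1+3·7+2·5 = 35 | 4·0+5·7 = 35
Q: 6·0+4·5+3·0+2·0 = 20 | 4·5+5·0 = 20
E: 6·3+4·0+3·0+2·2 = 22 | 4·3+5·2 = 22
gcd(6,4,3,2,4,5) = 1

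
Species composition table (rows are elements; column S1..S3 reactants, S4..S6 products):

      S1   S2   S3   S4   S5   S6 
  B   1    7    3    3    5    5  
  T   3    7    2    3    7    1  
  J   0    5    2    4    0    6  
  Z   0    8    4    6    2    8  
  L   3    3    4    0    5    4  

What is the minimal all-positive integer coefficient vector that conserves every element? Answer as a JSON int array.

Coefficients: [1, 6, 4, 5, 5, 3]

B: 1·1+6·7+4·3 = 55 | 5·3+5·5+3·5 = 55
T: 1·3+6·7+4·2 = 53 | 5·3+5·7+3·1 = 53
J: 1·0+6·5+4·2 = 38 | 5·4+5·0+3·6 = 38
Z: 1·0+6·8+4·4 = 64 | 5·6+5·2+3·8 = 64
L: 1·3+6·3+4·4 = 37 | 5·0+5·5+3·4 = 37
gcd(1,6,4,5,5,3) = 1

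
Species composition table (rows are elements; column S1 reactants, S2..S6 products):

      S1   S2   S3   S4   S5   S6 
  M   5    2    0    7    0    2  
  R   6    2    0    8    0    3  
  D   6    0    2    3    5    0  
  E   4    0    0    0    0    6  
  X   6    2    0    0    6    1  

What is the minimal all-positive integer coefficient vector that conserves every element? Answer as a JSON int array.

M: 6·5 = 30 | 4·2+5·0+2·7+4·0+4·2 = 30
R: 6·6 = 36 | 4·2+5·0+2·8+4·0+4·3 = 36
D: 6·6 = 36 | 4·0+5·2+2·3+4·5+4·0 = 36
E: 6·4 = 24 | 4·0+5·0+2·0+4·0+4·6 = 24
X: 6·6 = 36 | 4·2+5·0+2·0+4·6+4·1 = 36
gcd(6,4,5,2,4,4) = 1

Coefficients: [6, 4, 5, 2, 4, 4]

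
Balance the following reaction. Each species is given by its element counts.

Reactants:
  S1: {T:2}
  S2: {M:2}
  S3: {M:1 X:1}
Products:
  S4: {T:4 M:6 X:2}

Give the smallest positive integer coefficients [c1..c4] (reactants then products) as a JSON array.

T: 2·2+2·0+2·0 = 4 | 1·4 = 4
M: 2·0+2·2+2·1 = 6 | 1·6 = 6
X: 2·0+2·0+2·1 = 2 | 1·2 = 2
gcd(2,2,2,1) = 1

Coefficients: [2, 2, 2, 1]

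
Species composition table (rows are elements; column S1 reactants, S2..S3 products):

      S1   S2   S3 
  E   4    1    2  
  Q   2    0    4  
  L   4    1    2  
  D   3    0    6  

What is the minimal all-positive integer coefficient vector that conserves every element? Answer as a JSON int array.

Coefficients: [2, 6, 1]

E: 2·4 = 8 | 6·1+1·2 = 8
Q: 2·2 = 4 | 6·0+1·4 = 4
L: 2·4 = 8 | 6·1+1·2 = 8
D: 2·3 = 6 | 6·0+1·6 = 6
gcd(2,6,1) = 1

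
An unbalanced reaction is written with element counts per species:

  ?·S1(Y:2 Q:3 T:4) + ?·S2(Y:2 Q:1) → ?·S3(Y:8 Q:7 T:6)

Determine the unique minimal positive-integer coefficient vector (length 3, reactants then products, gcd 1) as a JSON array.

Coefficients: [3, 5, 2]

Y: 3·2+5·2 = 16 | 2·8 = 16
Q: 3·3+5·1 = 14 | 2·7 = 14
T: 3·4+5·0 = 12 | 2·6 = 12
gcd(3,5,2) = 1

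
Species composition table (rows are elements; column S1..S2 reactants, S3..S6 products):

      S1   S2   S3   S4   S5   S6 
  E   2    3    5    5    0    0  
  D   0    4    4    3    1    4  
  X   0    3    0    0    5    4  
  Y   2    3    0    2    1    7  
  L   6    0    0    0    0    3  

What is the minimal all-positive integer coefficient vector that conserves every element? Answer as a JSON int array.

E: 1·2+6·3 = 20 | 2·5+2·5+2·0+2·0 = 20
D: 1·0+6·4 = 24 | 2·4+2·3+2·1+2·4 = 24
X: 1·0+6·3 = 18 | 2·0+2·0+2·5+2·4 = 18
Y: 1·2+6·3 = 20 | 2·0+2·2+2·1+2·7 = 20
L: 1·6+6·0 = 6 | 2·0+2·0+2·0+2·3 = 6
gcd(1,6,2,2,2,2) = 1

Coefficients: [1, 6, 2, 2, 2, 2]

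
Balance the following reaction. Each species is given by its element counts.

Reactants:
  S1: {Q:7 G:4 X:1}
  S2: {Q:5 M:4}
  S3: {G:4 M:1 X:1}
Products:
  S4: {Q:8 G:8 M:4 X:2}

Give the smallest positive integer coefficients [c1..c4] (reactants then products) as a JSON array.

Coefficients: [2, 2, 4, 3]

Q: 2·7+2·5+4·0 = 24 | 3·8 = 24
G: 2·4+2·0+4·4 = 24 | 3·8 = 24
M: 2·0+2·4+4·1 = 12 | 3·4 = 12
X: 2·1+2·0+4·1 = 6 | 3·2 = 6
gcd(2,2,4,3) = 1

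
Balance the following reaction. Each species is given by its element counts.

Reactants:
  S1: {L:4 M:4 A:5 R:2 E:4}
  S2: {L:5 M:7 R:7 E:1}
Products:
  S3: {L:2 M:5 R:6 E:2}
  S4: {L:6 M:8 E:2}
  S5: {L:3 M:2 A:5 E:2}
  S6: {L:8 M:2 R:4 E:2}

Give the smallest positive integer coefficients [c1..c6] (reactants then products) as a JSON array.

L: 6·4+4·5 = 44 | 6·2+1·6+6·3+1·8 = 44
M: 6·4+4·7 = 52 | 6·5+1·8+6·2+1·2 = 52
A: 6·5+4·0 = 30 | 6·0+1·0+6·5+1·0 = 30
R: 6·2+4·7 = 40 | 6·6+1·0+6·0+1·4 = 40
E: 6·4+4·1 = 28 | 6·2+1·2+6·2+1·2 = 28
gcd(6,4,6,1,6,1) = 1

Coefficients: [6, 4, 6, 1, 6, 1]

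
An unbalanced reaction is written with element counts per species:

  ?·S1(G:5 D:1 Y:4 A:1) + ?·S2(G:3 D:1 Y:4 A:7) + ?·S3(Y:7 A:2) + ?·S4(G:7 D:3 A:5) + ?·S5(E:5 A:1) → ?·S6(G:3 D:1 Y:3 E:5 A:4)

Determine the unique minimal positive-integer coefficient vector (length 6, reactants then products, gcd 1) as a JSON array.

G: 1·5+1·3+1·0+1·7+5·0 = 15 | 5·3 = 15
D: 1·1+1·1+1·0+1·3+5·0 = 5 | 5·1 = 5
Y: 1·4+1·4+1·7+1·0+5·0 = 15 | 5·3 = 15
E: 1·0+1·0+1·0+1·0+5·5 = 25 | 5·5 = 25
A: 1·1+1·7+1·2+1·5+5·1 = 20 | 5·4 = 20
gcd(1,1,1,1,5,5) = 1

Coefficients: [1, 1, 1, 1, 5, 5]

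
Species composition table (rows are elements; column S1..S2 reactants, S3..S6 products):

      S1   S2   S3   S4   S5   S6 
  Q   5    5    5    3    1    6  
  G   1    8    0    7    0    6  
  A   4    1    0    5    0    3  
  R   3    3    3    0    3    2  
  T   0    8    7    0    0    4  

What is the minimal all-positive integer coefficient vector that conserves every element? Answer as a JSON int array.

Q: 6·5+5·5 = 55 | 4·5+4·3+5·1+3·6 = 55
G: 6·1+5·8 = 46 | 4·0+4·7+5·0+3·6 = 46
A: 6·4+5·1 = 29 | 4·0+4·5+5·0+3·3 = 29
R: 6·3+5·3 = 33 | 4·3+4·0+5·3+3·2 = 33
T: 6·0+5·8 = 40 | 4·7+4·0+5·0+3·4 = 40
gcd(6,5,4,4,5,3) = 1

Coefficients: [6, 5, 4, 4, 5, 3]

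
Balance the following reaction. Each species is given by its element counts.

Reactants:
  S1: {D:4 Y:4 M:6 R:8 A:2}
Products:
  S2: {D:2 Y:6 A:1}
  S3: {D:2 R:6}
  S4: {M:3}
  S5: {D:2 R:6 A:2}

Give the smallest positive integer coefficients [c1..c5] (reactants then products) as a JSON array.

Coefficients: [3, 2, 2, 6, 2]

D: 3·4 = 12 | 2·2+2·2+6·0+2·2 = 12
Y: 3·4 = 12 | 2·6+2·0+6·0+2·0 = 12
M: 3·6 = 18 | 2·0+2·0+6·3+2·0 = 18
R: 3·8 = 24 | 2·0+2·6+6·0+2·6 = 24
A: 3·2 = 6 | 2·1+2·0+6·0+2·2 = 6
gcd(3,2,2,6,2) = 1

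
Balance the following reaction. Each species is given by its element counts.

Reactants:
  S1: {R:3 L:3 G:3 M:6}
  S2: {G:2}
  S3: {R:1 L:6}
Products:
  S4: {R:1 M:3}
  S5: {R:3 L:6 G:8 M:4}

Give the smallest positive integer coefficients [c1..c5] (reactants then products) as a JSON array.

R: 4·3+6·0+1·1 = 13 | 4·1+3·3 = 13
L: 4·3+6·0+1·6 = 18 | 4·0+3·6 = 18
G: 4·3+6·2+1·0 = 24 | 4·0+3·8 = 24
M: 4·6+6·0+1·0 = 24 | 4·3+3·4 = 24
gcd(4,6,1,4,3) = 1

Coefficients: [4, 6, 1, 4, 3]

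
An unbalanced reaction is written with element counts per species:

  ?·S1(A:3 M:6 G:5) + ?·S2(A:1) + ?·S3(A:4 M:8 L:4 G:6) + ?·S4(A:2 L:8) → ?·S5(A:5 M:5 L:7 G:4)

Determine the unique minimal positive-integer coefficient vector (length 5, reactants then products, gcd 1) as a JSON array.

A: 2·3+4·1+1·4+3·2 = 20 | 4·5 = 20
M: 2·6+4·0+1·8+3·0 = 20 | 4·5 = 20
L: 2·0+4·0+1·4+3·8 = 28 | 4·7 = 28
G: 2·5+4·0+1·6+3·0 = 16 | 4·4 = 16
gcd(2,4,1,3,4) = 1

Coefficients: [2, 4, 1, 3, 4]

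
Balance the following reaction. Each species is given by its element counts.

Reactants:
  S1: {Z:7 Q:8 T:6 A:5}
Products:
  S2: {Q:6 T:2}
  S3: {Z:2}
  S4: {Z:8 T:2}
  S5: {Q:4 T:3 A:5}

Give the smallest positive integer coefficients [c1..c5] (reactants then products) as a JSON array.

Z: 6·7 = 42 | 4·0+1·2+5·8+6·0 = 42
Q: 6·8 = 48 | 4·6+1·0+5·0+6·4 = 48
T: 6·6 = 36 | 4·2+1·0+5·2+6·3 = 36
A: 6·5 = 30 | 4·0+1·0+5·0+6·5 = 30
gcd(6,4,1,5,6) = 1

Coefficients: [6, 4, 1, 5, 6]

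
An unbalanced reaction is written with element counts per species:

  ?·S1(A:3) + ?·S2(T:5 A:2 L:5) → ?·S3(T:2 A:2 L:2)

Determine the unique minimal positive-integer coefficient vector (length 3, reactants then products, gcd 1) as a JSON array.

Coefficients: [2, 2, 5]

T: 2·0+2·5 = 10 | 5·2 = 10
A: 2·3+2·2 = 10 | 5·2 = 10
L: 2·0+2·5 = 10 | 5·2 = 10
gcd(2,2,5) = 1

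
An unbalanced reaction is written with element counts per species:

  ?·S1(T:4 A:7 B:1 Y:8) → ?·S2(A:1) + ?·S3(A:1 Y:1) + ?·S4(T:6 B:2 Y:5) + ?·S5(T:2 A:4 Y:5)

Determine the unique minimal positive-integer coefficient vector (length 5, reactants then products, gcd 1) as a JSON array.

Coefficients: [2, 4, 6, 1, 1]

T: 2·4 = 8 | 4·0+6·0+1·6+1·2 = 8
A: 2·7 = 14 | 4·1+6·1+1·0+1·4 = 14
B: 2·1 = 2 | 4·0+6·0+1·2+1·0 = 2
Y: 2·8 = 16 | 4·0+6·1+1·5+1·5 = 16
gcd(2,4,6,1,1) = 1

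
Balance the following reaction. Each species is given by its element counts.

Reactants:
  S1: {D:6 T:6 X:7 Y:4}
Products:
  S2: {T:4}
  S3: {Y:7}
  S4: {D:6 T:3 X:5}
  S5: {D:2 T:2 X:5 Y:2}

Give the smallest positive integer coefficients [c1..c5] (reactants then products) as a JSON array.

Coefficients: [5, 3, 2, 4, 3]

D: 5·6 = 30 | 3·0+2·0+4·6+3·2 = 30
T: 5·6 = 30 | 3·4+2·0+4·3+3·2 = 30
X: 5·7 = 35 | 3·0+2·0+4·5+3·5 = 35
Y: 5·4 = 20 | 3·0+2·7+4·0+3·2 = 20
gcd(5,3,2,4,3) = 1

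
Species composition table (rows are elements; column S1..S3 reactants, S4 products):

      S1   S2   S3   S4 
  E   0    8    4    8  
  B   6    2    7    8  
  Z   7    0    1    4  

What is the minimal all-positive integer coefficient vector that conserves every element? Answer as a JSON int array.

E: 2·0+3·8+2·4 = 32 | 4·8 = 32
B: 2·6+3·2+2·7 = 32 | 4·8 = 32
Z: 2·7+3·0+2·1 = 16 | 4·4 = 16
gcd(2,3,2,4) = 1

Coefficients: [2, 3, 2, 4]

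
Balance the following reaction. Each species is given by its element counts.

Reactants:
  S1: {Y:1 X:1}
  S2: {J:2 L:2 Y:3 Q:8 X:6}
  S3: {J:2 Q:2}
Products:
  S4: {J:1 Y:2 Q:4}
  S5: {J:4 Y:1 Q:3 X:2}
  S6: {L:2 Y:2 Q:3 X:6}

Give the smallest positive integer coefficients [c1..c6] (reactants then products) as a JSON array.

J: 6·0+1·2+6·2 = 14 | 2·1+3·4+1·0 = 14
L: 6·0+1·2+6·0 = 2 | 2·0+3·0+1·2 = 2
Y: 6·1+1·3+6·0 = 9 | 2·2+3·1+1·2 = 9
Q: 6·0+1·8+6·2 = 20 | 2·4+3·3+1·3 = 20
X: 6·1+1·6+6·0 = 12 | 2·0+3·2+1·6 = 12
gcd(6,1,6,2,3,1) = 1

Coefficients: [6, 1, 6, 2, 3, 1]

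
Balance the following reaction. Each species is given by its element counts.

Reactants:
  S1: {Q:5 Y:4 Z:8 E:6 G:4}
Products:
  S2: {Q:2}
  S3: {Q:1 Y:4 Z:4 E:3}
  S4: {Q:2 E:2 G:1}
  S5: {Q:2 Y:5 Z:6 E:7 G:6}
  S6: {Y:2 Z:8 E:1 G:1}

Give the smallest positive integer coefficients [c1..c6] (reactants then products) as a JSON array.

Coefficients: [5, 5, 1, 5, 2, 3]

Q: 5·5 = 25 | 5·2+1·1+5·2+2·2+3·0 = 25
Y: 5·4 = 20 | 5·0+1·4+5·0+2·5+3·2 = 20
Z: 5·8 = 40 | 5·0+1·4+5·0+2·6+3·8 = 40
E: 5·6 = 30 | 5·0+1·3+5·2+2·7+3·1 = 30
G: 5·4 = 20 | 5·0+1·0+5·1+2·6+3·1 = 20
gcd(5,5,1,5,2,3) = 1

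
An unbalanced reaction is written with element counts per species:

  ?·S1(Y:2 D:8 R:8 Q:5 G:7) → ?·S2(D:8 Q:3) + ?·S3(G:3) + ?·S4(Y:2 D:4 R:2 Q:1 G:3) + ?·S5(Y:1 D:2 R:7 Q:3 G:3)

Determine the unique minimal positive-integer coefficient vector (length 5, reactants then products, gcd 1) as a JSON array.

Coefficients: [6, 3, 5, 3, 6]

Y: 6·2 = 12 | 3·0+5·0+3·2+6·1 = 12
D: 6·8 = 48 | 3·8+5·0+3·4+6·2 = 48
R: 6·8 = 48 | 3·0+5·0+3·2+6·7 = 48
Q: 6·5 = 30 | 3·3+5·0+3·1+6·3 = 30
G: 6·7 = 42 | 3·0+5·3+3·3+6·3 = 42
gcd(6,3,5,3,6) = 1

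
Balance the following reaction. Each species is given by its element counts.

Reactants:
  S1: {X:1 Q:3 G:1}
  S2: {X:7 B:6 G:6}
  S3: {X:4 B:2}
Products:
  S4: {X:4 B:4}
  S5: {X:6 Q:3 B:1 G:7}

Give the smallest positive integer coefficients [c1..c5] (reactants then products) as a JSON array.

X: 2·1+2·7+3·4 = 28 | 4·4+2·6 = 28
Q: 2·3+2·0+3·0 = 6 | 4·0+2·3 = 6
B: 2·0+2·6+3·2 = 18 | 4·4+2·1 = 18
G: 2·1+2·6+3·0 = 14 | 4·0+2·7 = 14
gcd(2,2,3,4,2) = 1

Coefficients: [2, 2, 3, 4, 2]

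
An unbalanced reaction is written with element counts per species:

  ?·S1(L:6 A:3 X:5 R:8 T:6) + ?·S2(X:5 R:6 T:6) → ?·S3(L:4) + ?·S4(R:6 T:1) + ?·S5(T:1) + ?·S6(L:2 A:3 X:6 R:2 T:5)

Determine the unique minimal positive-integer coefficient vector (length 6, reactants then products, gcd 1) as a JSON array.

L: 5·6+1·0 = 30 | 5·4+6·0+5·0+5·2 = 30
A: 5·3+1·0 = 15 | 5·0+6·0+5·0+5·3 = 15
X: 5·5+1·5 = 30 | 5·0+6·0+5·0+5·6 = 30
R: 5·8+1·6 = 46 | 5·0+6·6+5·0+5·2 = 46
T: 5·6+1·6 = 36 | 5·0+6·1+5·1+5·5 = 36
gcd(5,1,5,6,5,5) = 1

Coefficients: [5, 1, 5, 6, 5, 5]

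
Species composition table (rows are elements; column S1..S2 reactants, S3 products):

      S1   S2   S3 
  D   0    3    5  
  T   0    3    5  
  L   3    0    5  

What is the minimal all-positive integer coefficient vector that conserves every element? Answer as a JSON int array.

D: 5·0+5·3 = 15 | 3·5 = 15
T: 5·0+5·3 = 15 | 3·5 = 15
L: 5·3+5·0 = 15 | 3·5 = 15
gcd(5,5,3) = 1

Coefficients: [5, 5, 3]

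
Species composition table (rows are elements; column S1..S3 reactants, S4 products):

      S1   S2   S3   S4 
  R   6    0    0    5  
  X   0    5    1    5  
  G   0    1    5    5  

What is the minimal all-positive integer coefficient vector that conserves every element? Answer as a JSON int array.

R: 5·6+5·0+5·0 = 30 | 6·5 = 30
X: 5·0+5·5+5·1 = 30 | 6·5 = 30
G: 5·0+5·1+5·5 = 30 | 6·5 = 30
gcd(5,5,5,6) = 1

Coefficients: [5, 5, 5, 6]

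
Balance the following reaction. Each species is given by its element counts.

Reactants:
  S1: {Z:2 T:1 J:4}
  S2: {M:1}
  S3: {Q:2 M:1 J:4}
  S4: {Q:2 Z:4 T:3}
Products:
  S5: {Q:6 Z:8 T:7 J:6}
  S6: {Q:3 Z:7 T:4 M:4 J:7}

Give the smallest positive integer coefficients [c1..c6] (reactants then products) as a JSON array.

Q: 3·0+6·0+2·2+4·2 = 12 | 1·6+2·3 = 12
Z: 3·2+6·0+2·0+4·4 = 22 | 1·8+2·7 = 22
T: 3·1+6·0+2·0+4·3 = 15 | 1·7+2·4 = 15
M: 3·0+6·1+2·1+4·0 = 8 | 1·0+2·4 = 8
J: 3·4+6·0+2·4+4·0 = 20 | 1·6+2·7 = 20
gcd(3,6,2,4,1,2) = 1

Coefficients: [3, 6, 2, 4, 1, 2]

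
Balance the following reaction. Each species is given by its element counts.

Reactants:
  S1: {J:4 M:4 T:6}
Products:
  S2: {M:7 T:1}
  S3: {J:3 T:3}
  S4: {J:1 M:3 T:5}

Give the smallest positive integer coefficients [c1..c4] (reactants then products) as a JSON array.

Coefficients: [5, 2, 6, 2]

J: 5·4 = 20 | 2·0+6·3+2·1 = 20
M: 5·4 = 20 | 2·7+6·0+2·3 = 20
T: 5·6 = 30 | 2·1+6·3+2·5 = 30
gcd(5,2,6,2) = 1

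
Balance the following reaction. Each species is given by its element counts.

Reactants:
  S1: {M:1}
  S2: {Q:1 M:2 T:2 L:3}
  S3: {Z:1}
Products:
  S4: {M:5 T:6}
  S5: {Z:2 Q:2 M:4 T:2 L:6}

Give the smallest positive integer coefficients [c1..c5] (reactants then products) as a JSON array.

Coefficients: [5, 6, 6, 1, 3]

Z: 5·0+6·0+6·1 = 6 | 1·0+3·2 = 6
Q: 5·0+6·1+6·0 = 6 | 1·0+3·2 = 6
M: 5·1+6·2+6·0 = 17 | 1·5+3·4 = 17
T: 5·0+6·2+6·0 = 12 | 1·6+3·2 = 12
L: 5·0+6·3+6·0 = 18 | 1·0+3·6 = 18
gcd(5,6,6,1,3) = 1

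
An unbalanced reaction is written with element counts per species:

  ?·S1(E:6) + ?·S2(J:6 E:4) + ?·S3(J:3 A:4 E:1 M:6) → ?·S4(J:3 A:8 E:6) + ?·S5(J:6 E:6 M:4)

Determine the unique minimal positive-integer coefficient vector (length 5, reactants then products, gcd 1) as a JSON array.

J: 4·0+5·6+4·3 = 42 | 2·3+6·6 = 42
A: 4·0+5·0+4·4 = 16 | 2·8+6·0 = 16
E: 4·6+5·4+4·1 = 48 | 2·6+6·6 = 48
M: 4·0+5·0+4·6 = 24 | 2·0+6·4 = 24
gcd(4,5,4,2,6) = 1

Coefficients: [4, 5, 4, 2, 6]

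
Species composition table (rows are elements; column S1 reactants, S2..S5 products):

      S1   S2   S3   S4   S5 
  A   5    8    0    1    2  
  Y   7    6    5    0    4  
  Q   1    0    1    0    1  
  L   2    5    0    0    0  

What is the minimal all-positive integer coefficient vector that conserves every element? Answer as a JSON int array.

A: 5·5 = 25 | 2·8+3·0+5·1+2·2 = 25
Y: 5·7 = 35 | 2·6+3·5+5·0+2·4 = 35
Q: 5·1 = 5 | 2·0+3·1+5·0+2·1 = 5
L: 5·2 = 10 | 2·5+3·0+5·0+2·0 = 10
gcd(5,2,3,5,2) = 1

Coefficients: [5, 2, 3, 5, 2]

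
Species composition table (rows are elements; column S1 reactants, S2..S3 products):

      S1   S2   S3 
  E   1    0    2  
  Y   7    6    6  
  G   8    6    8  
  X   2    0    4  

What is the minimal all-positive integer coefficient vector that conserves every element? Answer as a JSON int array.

Coefficients: [6, 4, 3]

E: 6·1 = 6 | 4·0+3·2 = 6
Y: 6·7 = 42 | 4·6+3·6 = 42
G: 6·8 = 48 | 4·6+3·8 = 48
X: 6·2 = 12 | 4·0+3·4 = 12
gcd(6,4,3) = 1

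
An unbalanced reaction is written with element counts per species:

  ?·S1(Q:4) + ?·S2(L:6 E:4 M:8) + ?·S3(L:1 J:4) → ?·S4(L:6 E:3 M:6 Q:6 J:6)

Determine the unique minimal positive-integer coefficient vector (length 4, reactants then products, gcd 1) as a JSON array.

L: 6·0+3·6+6·1 = 24 | 4·6 = 24
E: 6·0+3·4+6·0 = 12 | 4·3 = 12
M: 6·0+3·8+6·0 = 24 | 4·6 = 24
Q: 6·4+3·0+6·0 = 24 | 4·6 = 24
J: 6·0+3·0+6·4 = 24 | 4·6 = 24
gcd(6,3,6,4) = 1

Coefficients: [6, 3, 6, 4]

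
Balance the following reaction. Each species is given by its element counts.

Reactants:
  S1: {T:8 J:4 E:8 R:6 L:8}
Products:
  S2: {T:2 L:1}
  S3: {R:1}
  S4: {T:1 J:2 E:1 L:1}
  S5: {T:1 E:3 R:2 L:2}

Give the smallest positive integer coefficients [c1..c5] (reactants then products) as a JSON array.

Coefficients: [1, 2, 2, 2, 2]

T: 1·8 = 8 | 2·2+2·0+2·1+2·1 = 8
J: 1·4 = 4 | 2·0+2·0+2·2+2·0 = 4
E: 1·8 = 8 | 2·0+2·0+2·1+2·3 = 8
R: 1·6 = 6 | 2·0+2·1+2·0+2·2 = 6
L: 1·8 = 8 | 2·1+2·0+2·1+2·2 = 8
gcd(1,2,2,2,2) = 1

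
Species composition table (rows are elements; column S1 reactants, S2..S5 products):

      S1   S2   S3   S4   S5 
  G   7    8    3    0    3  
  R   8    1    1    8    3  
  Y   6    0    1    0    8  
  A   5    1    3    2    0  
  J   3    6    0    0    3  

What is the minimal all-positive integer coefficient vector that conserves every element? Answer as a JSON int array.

Coefficients: [5, 1, 6, 3, 3]

G: 5·7 = 35 | 1·8+6·3+3·0+3·3 = 35
R: 5·8 = 40 | 1·1+6·1+3·8+3·3 = 40
Y: 5·6 = 30 | 1·0+6·1+3·0+3·8 = 30
A: 5·5 = 25 | 1·1+6·3+3·2+3·0 = 25
J: 5·3 = 15 | 1·6+6·0+3·0+3·3 = 15
gcd(5,1,6,3,3) = 1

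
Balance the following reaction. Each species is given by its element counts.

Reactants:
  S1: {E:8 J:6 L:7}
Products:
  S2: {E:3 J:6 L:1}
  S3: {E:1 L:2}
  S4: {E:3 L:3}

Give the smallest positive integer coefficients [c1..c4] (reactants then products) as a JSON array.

E: 3·8 = 24 | 3·3+3·1+4·3 = 24
J: 3·6 = 18 | 3·6+3·0+4·0 = 18
L: 3·7 = 21 | 3·1+3·2+4·3 = 21
gcd(3,3,3,4) = 1

Coefficients: [3, 3, 3, 4]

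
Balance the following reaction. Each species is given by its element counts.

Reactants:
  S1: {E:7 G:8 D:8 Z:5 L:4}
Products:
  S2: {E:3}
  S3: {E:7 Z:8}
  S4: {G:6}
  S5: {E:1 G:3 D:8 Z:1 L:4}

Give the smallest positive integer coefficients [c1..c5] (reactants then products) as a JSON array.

Coefficients: [6, 5, 3, 5, 6]

E: 6·7 = 42 | 5·3+3·7+5·0+6·1 = 42
G: 6·8 = 48 | 5·0+3·0+5·6+6·3 = 48
D: 6·8 = 48 | 5·0+3·0+5·0+6·8 = 48
Z: 6·5 = 30 | 5·0+3·8+5·0+6·1 = 30
L: 6·4 = 24 | 5·0+3·0+5·0+6·4 = 24
gcd(6,5,3,5,6) = 1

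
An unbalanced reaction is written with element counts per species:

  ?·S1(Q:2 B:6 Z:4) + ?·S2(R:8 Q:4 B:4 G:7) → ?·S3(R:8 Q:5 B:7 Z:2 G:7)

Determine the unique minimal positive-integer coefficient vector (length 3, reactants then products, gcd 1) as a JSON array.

Coefficients: [1, 2, 2]

R: 1·0+2·8 = 16 | 2·8 = 16
Q: 1·2+2·4 = 10 | 2·5 = 10
B: 1·6+2·4 = 14 | 2·7 = 14
Z: 1·4+2·0 = 4 | 2·2 = 4
G: 1·0+2·7 = 14 | 2·7 = 14
gcd(1,2,2) = 1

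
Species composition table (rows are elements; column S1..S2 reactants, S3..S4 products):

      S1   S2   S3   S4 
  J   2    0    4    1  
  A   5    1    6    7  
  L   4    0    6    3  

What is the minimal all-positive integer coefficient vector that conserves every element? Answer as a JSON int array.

J: 3·2+5·0 = 6 | 1·4+2·1 = 6
A: 3·5+5·1 = 20 | 1·6+2·7 = 20
L: 3·4+5·0 = 12 | 1·6+2·3 = 12
gcd(3,5,1,2) = 1

Coefficients: [3, 5, 1, 2]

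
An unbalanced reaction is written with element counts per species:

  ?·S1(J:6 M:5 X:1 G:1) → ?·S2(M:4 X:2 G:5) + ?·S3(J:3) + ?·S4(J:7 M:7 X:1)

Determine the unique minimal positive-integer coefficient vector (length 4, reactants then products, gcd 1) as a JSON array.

J: 5·6 = 30 | 1·0+3·3+3·7 = 30
M: 5·5 = 25 | 1·4+3·0+3·7 = 25
X: 5·1 = 5 | 1·2+3·0+3·1 = 5
G: 5·1 = 5 | 1·5+3·0+3·0 = 5
gcd(5,1,3,3) = 1

Coefficients: [5, 1, 3, 3]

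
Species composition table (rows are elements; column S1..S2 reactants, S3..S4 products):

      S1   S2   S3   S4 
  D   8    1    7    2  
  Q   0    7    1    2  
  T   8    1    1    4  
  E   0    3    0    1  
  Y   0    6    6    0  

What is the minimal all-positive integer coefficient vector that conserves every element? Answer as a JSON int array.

Coefficients: [3, 2, 2, 6]

D: 3·8+2·1 = 26 | 2·7+6·2 = 26
Q: 3·0+2·7 = 14 | 2·1+6·2 = 14
T: 3·8+2·1 = 26 | 2·1+6·4 = 26
E: 3·0+2·3 = 6 | 2·0+6·1 = 6
Y: 3·0+2·6 = 12 | 2·6+6·0 = 12
gcd(3,2,2,6) = 1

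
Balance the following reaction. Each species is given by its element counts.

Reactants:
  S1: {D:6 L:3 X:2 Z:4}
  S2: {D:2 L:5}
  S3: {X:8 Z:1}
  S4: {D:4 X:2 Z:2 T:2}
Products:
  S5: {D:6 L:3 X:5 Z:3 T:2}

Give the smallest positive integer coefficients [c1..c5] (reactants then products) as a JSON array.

D: 1·6+3·2+2·0+6·4 = 36 | 6·6 = 36
L: 1·3+3·5+2·0+6·0 = 18 | 6·3 = 18
X: 1·2+3·0+2·8+6·2 = 30 | 6·5 = 30
Z: 1·4+3·0+2·1+6·2 = 18 | 6·3 = 18
T: 1·0+3·0+2·0+6·2 = 12 | 6·2 = 12
gcd(1,3,2,6,6) = 1

Coefficients: [1, 3, 2, 6, 6]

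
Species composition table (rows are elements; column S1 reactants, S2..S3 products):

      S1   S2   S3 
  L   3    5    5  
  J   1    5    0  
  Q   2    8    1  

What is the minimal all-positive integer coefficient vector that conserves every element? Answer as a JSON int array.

L: 5·3 = 15 | 1·5+2·5 = 15
J: 5·1 = 5 | 1·5+2·0 = 5
Q: 5·2 = 10 | 1·8+2·1 = 10
gcd(5,1,2) = 1

Coefficients: [5, 1, 2]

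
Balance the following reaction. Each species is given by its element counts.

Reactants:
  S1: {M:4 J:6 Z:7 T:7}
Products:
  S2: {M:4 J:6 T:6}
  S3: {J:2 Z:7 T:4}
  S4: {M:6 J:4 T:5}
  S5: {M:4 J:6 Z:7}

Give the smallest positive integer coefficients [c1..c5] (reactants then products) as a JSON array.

Coefficients: [6, 2, 5, 2, 1]

M: 6·4 = 24 | 2·4+5·0+2·6+1·4 = 24
J: 6·6 = 36 | 2·6+5·2+2·4+1·6 = 36
Z: 6·7 = 42 | 2·0+5·7+2·0+1·7 = 42
T: 6·7 = 42 | 2·6+5·4+2·5+1·0 = 42
gcd(6,2,5,2,1) = 1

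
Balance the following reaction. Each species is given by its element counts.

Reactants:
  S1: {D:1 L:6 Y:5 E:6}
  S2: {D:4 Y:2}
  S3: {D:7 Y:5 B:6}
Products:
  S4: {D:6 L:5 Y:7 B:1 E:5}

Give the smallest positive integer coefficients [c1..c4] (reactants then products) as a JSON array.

D: 5·1+6·4+1·7 = 36 | 6·6 = 36
L: 5·6+6·0+1·0 = 30 | 6·5 = 30
Y: 5·5+6·2+1·5 = 42 | 6·7 = 42
B: 5·0+6·0+1·6 = 6 | 6·1 = 6
E: 5·6+6·0+1·0 = 30 | 6·5 = 30
gcd(5,6,1,6) = 1

Coefficients: [5, 6, 1, 6]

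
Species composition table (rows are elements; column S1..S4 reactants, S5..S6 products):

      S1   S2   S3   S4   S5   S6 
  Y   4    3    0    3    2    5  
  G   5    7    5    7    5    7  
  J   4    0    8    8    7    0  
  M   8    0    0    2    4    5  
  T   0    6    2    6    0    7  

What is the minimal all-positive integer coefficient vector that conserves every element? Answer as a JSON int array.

Coefficients: [3, 1, 1, 1, 4, 2]

Y: 3·4+1·3+1·0+1·3 = 18 | 4·2+2·5 = 18
G: 3·5+1·7+1·5+1·7 = 34 | 4·5+2·7 = 34
J: 3·4+1·0+1·8+1·8 = 28 | 4·7+2·0 = 28
M: 3·8+1·0+1·0+1·2 = 26 | 4·4+2·5 = 26
T: 3·0+1·6+1·2+1·6 = 14 | 4·0+2·7 = 14
gcd(3,1,1,1,4,2) = 1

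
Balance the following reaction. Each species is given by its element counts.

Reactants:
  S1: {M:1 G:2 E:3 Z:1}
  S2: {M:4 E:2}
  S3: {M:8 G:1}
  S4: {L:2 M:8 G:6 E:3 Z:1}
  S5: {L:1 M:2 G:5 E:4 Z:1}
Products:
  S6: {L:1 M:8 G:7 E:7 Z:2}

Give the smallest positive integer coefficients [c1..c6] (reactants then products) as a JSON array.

Coefficients: [6, 1, 2, 1, 3, 5]

L: 6·0+1·0+2·0+1·2+3·1 = 5 | 5·1 = 5
M: 6·1+1·4+2·8+1·8+3·2 = 40 | 5·8 = 40
G: 6·2+1·0+2·1+1·6+3·5 = 35 | 5·7 = 35
E: 6·3+1·2+2·0+1·3+3·4 = 35 | 5·7 = 35
Z: 6·1+1·0+2·0+1·1+3·1 = 10 | 5·2 = 10
gcd(6,1,2,1,3,5) = 1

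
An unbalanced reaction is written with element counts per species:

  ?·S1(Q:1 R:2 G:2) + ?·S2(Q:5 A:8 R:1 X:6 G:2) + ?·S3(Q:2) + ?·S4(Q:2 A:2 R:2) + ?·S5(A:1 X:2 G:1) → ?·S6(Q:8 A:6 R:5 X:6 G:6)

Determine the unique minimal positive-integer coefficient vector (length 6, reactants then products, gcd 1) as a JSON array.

Q: 5·1+1·5+5·2+2·2+6·0 = 24 | 3·8 = 24
A: 5·0+1·8+5·0+2·2+6·1 = 18 | 3·6 = 18
R: 5·2+1·1+5·0+2·2+6·0 = 15 | 3·5 = 15
X: 5·0+1·6+5·0+2·0+6·2 = 18 | 3·6 = 18
G: 5·2+1·2+5·0+2·0+6·1 = 18 | 3·6 = 18
gcd(5,1,5,2,6,3) = 1

Coefficients: [5, 1, 5, 2, 6, 3]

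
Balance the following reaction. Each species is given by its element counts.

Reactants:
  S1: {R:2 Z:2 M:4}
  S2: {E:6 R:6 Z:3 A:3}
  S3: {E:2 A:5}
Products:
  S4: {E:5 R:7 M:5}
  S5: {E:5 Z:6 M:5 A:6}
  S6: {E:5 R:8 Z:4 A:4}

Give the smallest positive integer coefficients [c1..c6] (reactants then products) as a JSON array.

Coefficients: [5, 6, 2, 2, 2, 4]

E: 5·0+6·6+2·2 = 40 | 2·5+2·5+4·5 = 40
R: 5·2+6·6+2·0 = 46 | 2·7+2·0+4·8 = 46
Z: 5·2+6·3+2·0 = 28 | 2·0+2·6+4·4 = 28
M: 5·4+6·0+2·0 = 20 | 2·5+2·5+4·0 = 20
A: 5·0+6·3+2·5 = 28 | 2·0+2·6+4·4 = 28
gcd(5,6,2,2,2,4) = 1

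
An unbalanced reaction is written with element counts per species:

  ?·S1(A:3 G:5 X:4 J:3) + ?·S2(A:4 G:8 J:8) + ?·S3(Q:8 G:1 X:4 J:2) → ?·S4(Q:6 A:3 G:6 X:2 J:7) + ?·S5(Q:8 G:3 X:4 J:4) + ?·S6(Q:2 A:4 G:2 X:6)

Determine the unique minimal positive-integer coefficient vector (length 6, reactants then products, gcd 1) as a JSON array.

Coefficients: [1, 1, 4, 1, 3, 1]

Q: 1·0+1·0+4·8 = 32 | 1·6+3·8+1·2 = 32
A: 1·3+1·4+4·0 = 7 | 1·3+3·0+1·4 = 7
G: 1·5+1·8+4·1 = 17 | 1·6+3·3+1·2 = 17
X: 1·4+1·0+4·4 = 20 | 1·2+3·4+1·6 = 20
J: 1·3+1·8+4·2 = 19 | 1·7+3·4+1·0 = 19
gcd(1,1,4,1,3,1) = 1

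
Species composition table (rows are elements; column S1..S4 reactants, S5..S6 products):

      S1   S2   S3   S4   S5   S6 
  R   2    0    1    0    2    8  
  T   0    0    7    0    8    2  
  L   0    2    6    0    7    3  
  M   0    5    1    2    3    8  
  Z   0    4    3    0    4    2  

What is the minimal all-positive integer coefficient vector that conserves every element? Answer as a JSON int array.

Coefficients: [6, 1, 6, 6, 5, 1]

R: 6·2+1·0+6·1+6·0 = 18 | 5·2+1·8 = 18
T: 6·0+1·0+6·7+6·0 = 42 | 5·8+1·2 = 42
L: 6·0+1·2+6·6+6·0 = 38 | 5·7+1·3 = 38
M: 6·0+1·5+6·1+6·2 = 23 | 5·3+1·8 = 23
Z: 6·0+1·4+6·3+6·0 = 22 | 5·4+1·2 = 22
gcd(6,1,6,6,5,1) = 1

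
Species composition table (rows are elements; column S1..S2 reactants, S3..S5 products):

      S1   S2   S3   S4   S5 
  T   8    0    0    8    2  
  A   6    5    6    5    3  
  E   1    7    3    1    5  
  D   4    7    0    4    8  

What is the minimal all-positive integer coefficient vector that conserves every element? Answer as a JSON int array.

Coefficients: [5, 4, 3, 4, 4]

T: 5·8+4·0 = 40 | 3·0+4·8+4·2 = 40
A: 5·6+4·5 = 50 | 3·6+4·5+4·3 = 50
E: 5·1+4·7 = 33 | 3·3+4·1+4·5 = 33
D: 5·4+4·7 = 48 | 3·0+4·4+4·8 = 48
gcd(5,4,3,4,4) = 1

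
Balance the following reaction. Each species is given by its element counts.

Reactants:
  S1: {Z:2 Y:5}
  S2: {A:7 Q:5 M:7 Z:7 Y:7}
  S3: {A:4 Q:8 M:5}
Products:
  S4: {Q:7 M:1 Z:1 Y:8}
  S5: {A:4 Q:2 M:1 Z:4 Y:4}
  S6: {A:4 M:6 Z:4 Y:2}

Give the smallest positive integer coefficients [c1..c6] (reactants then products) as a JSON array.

A: 6·0+4·7+2·4 = 36 | 4·0+4·4+5·4 = 36
Q: 6·0+4·5+2·8 = 36 | 4·7+4·2+5·0 = 36
M: 6·0+4·7+2·5 = 38 | 4·1+4·1+5·6 = 38
Z: 6·2+4·7+2·0 = 40 | 4·1+4·4+5·4 = 40
Y: 6·5+4·7+2·0 = 58 | 4·8+4·4+5·2 = 58
gcd(6,4,2,4,4,5) = 1

Coefficients: [6, 4, 2, 4, 4, 5]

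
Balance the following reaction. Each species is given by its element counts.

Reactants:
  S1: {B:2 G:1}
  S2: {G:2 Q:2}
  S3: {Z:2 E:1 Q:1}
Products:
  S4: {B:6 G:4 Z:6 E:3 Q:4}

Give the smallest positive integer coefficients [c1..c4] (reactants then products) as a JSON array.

Coefficients: [6, 1, 6, 2]

B: 6·2+1·0+6·0 = 12 | 2·6 = 12
G: 6·1+1·2+6·0 = 8 | 2·4 = 8
Z: 6·0+1·0+6·2 = 12 | 2·6 = 12
E: 6·0+1·0+6·1 = 6 | 2·3 = 6
Q: 6·0+1·2+6·1 = 8 | 2·4 = 8
gcd(6,1,6,2) = 1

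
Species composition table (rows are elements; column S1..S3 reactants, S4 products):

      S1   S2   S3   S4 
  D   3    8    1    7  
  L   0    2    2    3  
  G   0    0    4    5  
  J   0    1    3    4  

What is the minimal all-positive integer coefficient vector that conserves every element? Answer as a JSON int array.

D: 5·3+1·8+5·1 = 28 | 4·7 = 28
L: 5·0+1·2+5·2 = 12 | 4·3 = 12
G: 5·0+1·0+5·4 = 20 | 4·5 = 20
J: 5·0+1·1+5·3 = 16 | 4·4 = 16
gcd(5,1,5,4) = 1

Coefficients: [5, 1, 5, 4]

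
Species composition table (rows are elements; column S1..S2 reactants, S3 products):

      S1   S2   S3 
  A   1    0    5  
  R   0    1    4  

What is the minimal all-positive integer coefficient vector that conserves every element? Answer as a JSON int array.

Coefficients: [5, 4, 1]

A: 5·1+4·0 = 5 | 1·5 = 5
R: 5·0+4·1 = 4 | 1·4 = 4
gcd(5,4,1) = 1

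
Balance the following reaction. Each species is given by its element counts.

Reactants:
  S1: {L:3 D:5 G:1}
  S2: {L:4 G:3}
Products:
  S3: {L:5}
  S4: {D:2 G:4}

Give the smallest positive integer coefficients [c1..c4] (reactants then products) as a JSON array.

L: 2·3+6·4 = 30 | 6·5+5·0 = 30
D: 2·5+6·0 = 10 | 6·0+5·2 = 10
G: 2·1+6·3 = 20 | 6·0+5·4 = 20
gcd(2,6,6,5) = 1

Coefficients: [2, 6, 6, 5]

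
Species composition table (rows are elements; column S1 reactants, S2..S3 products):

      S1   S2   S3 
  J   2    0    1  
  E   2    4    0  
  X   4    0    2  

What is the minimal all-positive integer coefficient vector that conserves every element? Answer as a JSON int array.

Coefficients: [2, 1, 4]

J: 2·2 = 4 | 1·0+4·1 = 4
E: 2·2 = 4 | 1·4+4·0 = 4
X: 2·4 = 8 | 1·0+4·2 = 8
gcd(2,1,4) = 1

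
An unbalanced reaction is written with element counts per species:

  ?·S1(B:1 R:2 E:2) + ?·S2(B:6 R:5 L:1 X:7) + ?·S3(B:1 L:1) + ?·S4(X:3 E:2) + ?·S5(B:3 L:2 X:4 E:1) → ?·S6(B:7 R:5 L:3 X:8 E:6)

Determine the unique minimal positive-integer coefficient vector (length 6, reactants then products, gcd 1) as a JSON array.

B: 5·1+1·6+4·1+3·0+2·3 = 21 | 3·7 = 21
R: 5·2+1·5+4·0+3·0+2·0 = 15 | 3·5 = 15
L: 5·0+1·1+4·1+3·0+2·2 = 9 | 3·3 = 9
X: 5·0+1·7+4·0+3·3+2·4 = 24 | 3·8 = 24
E: 5·2+1·0+4·0+3·2+2·1 = 18 | 3·6 = 18
gcd(5,1,4,3,2,3) = 1

Coefficients: [5, 1, 4, 3, 2, 3]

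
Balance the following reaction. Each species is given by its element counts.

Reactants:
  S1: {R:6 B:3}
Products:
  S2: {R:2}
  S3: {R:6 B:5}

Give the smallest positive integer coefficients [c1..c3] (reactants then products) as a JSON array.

R: 5·6 = 30 | 6·2+3·6 = 30
B: 5·3 = 15 | 6·0+3·5 = 15
gcd(5,6,3) = 1

Coefficients: [5, 6, 3]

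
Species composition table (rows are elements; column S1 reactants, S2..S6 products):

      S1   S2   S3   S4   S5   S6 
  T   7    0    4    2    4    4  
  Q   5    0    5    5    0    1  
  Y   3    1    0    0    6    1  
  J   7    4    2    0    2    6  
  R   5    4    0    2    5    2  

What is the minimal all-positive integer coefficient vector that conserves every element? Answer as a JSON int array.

Coefficients: [6, 1, 2, 3, 2, 5]

T: 6·7 = 42 | 1·0+2·4+3·2+2·4+5·4 = 42
Q: 6·5 = 30 | 1·0+2·5+3·5+2·0+5·1 = 30
Y: 6·3 = 18 | 1·1+2·0+3·0+2·6+5·1 = 18
J: 6·7 = 42 | 1·4+2·2+3·0+2·2+5·6 = 42
R: 6·5 = 30 | 1·4+2·0+3·2+2·5+5·2 = 30
gcd(6,1,2,3,2,5) = 1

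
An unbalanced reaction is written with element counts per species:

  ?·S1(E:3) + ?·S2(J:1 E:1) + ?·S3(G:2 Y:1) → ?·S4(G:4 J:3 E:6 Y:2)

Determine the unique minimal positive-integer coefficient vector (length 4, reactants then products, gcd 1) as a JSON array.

G: 1·0+3·0+2·2 = 4 | 1·4 = 4
J: 1·0+3·1+2·0 = 3 | 1·3 = 3
E: 1·3+3·1+2·0 = 6 | 1·6 = 6
Y: 1·0+3·0+2·1 = 2 | 1·2 = 2
gcd(1,3,2,1) = 1

Coefficients: [1, 3, 2, 1]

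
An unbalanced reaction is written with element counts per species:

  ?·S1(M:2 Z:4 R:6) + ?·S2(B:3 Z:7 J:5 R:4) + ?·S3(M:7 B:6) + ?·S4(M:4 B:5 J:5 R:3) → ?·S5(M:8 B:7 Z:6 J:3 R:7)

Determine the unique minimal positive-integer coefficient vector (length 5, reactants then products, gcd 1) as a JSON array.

M: 4·2+2·0+4·7+1·4 = 40 | 5·8 = 40
B: 4·0+2·3+4·6+1·5 = 35 | 5·7 = 35
Z: 4·4+2·7+4·0+1·0 = 30 | 5·6 = 30
J: 4·0+2·5+4·0+1·5 = 15 | 5·3 = 15
R: 4·6+2·4+4·0+1·3 = 35 | 5·7 = 35
gcd(4,2,4,1,5) = 1

Coefficients: [4, 2, 4, 1, 5]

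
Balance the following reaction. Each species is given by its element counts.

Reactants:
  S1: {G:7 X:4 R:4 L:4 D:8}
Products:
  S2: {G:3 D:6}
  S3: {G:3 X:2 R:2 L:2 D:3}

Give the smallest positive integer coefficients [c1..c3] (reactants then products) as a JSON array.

G: 3·7 = 21 | 1·3+6·3 = 21
X: 3·4 = 12 | 1·0+6·2 = 12
R: 3·4 = 12 | 1·0+6·2 = 12
L: 3·4 = 12 | 1·0+6·2 = 12
D: 3·8 = 24 | 1·6+6·3 = 24
gcd(3,1,6) = 1

Coefficients: [3, 1, 6]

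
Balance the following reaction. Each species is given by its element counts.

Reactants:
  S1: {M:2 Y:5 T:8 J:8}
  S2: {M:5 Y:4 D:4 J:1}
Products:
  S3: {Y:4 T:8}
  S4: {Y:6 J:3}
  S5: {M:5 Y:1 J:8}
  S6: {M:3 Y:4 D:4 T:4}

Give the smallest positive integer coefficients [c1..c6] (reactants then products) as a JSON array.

M: 4·2+6·5 = 38 | 1·0+2·0+4·5+6·3 = 38
Y: 4·5+6·4 = 44 | 1·4+2·6+4·1+6·4 = 44
D: 4·0+6·4 = 24 | 1·0+2·0+4·0+6·4 = 24
T: 4·8+6·0 = 32 | 1·8+2·0+4·0+6·4 = 32
J: 4·8+6·1 = 38 | 1·0+2·3+4·8+6·0 = 38
gcd(4,6,1,2,4,6) = 1

Coefficients: [4, 6, 1, 2, 4, 6]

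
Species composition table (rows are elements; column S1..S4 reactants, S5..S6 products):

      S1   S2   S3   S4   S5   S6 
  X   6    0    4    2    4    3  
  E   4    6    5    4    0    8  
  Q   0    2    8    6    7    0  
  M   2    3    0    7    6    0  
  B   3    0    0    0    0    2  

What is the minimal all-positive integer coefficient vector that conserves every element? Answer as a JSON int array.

Coefficients: [4, 3, 2, 1, 4, 6]

X: 4·6+3·0+2·4+1·2 = 34 | 4·4+6·3 = 34
E: 4·4+3·6+2·5+1·4 = 48 | 4·0+6·8 = 48
Q: 4·0+3·2+2·8+1·6 = 28 | 4·7+6·0 = 28
M: 4·2+3·3+2·0+1·7 = 24 | 4·6+6·0 = 24
B: 4·3+3·0+2·0+1·0 = 12 | 4·0+6·2 = 12
gcd(4,3,2,1,4,6) = 1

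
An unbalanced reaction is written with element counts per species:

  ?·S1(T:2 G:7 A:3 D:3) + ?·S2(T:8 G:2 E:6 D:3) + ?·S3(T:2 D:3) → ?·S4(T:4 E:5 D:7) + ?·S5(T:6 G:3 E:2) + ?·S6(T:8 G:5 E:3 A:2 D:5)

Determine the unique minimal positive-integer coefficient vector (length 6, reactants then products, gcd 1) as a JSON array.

Coefficients: [2, 5, 5, 3, 3, 3]

T: 2·2+5·8+5·2 = 54 | 3·4+3·6+3·8 = 54
G: 2·7+5·2+5·0 = 24 | 3·0+3·3+3·5 = 24
E: 2·0+5·6+5·0 = 30 | 3·5+3·2+3·3 = 30
A: 2·3+5·0+5·0 = 6 | 3·0+3·0+3·2 = 6
D: 2·3+5·3+5·3 = 36 | 3·7+3·0+3·5 = 36
gcd(2,5,5,3,3,3) = 1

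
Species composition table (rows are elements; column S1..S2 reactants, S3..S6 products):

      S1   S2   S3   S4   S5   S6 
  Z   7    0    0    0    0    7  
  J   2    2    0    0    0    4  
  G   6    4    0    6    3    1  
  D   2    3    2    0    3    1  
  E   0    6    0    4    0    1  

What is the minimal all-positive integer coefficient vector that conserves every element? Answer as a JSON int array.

Coefficients: [4, 4, 5, 5, 2, 4]

Z: 4·7+4·0 = 28 | 5·0+5·0+2·0+4·7 = 28
J: 4·2+4·2 = 16 | 5·0+5·0+2·0+4·4 = 16
G: 4·6+4·4 = 40 | 5·0+5·6+2·3+4·1 = 40
D: 4·2+4·3 = 20 | 5·2+5·0+2·3+4·1 = 20
E: 4·0+4·6 = 24 | 5·0+5·4+2·0+4·1 = 24
gcd(4,4,5,5,2,4) = 1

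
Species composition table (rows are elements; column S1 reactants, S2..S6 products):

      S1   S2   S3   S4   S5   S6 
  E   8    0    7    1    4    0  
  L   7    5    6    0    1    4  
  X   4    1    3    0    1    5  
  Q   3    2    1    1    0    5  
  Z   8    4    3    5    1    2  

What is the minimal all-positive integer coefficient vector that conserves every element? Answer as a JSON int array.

Coefficients: [5, 1, 4, 4, 2, 1]

E: 5·8 = 40 | 1·0+4·7+4·1+2·4+1·0 = 40
L: 5·7 = 35 | 1·5+4·6+4·0+2·1+1·4 = 35
X: 5·4 = 20 | 1·1+4·3+4·0+2·1+1·5 = 20
Q: 5·3 = 15 | 1·2+4·1+4·1+2·0+1·5 = 15
Z: 5·8 = 40 | 1·4+4·3+4·5+2·1+1·2 = 40
gcd(5,1,4,4,2,1) = 1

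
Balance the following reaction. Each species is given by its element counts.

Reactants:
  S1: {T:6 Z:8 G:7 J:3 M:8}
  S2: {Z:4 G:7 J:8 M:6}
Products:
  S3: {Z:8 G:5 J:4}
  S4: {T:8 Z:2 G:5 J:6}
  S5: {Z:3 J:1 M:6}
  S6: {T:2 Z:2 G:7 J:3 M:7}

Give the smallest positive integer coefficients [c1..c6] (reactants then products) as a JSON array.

T: 6·6+5·0 = 36 | 4·0+3·8+6·0+6·2 = 36
Z: 6·8+5·4 = 68 | 4·8+3·2+6·3+6·2 = 68
G: 6·7+5·7 = 77 | 4·5+3·5+6·0+6·7 = 77
J: 6·3+5·8 = 58 | 4·4+3·6+6·1+6·3 = 58
M: 6·8+5·6 = 78 | 4·0+3·0+6·6+6·7 = 78
gcd(6,5,4,3,6,6) = 1

Coefficients: [6, 5, 4, 3, 6, 6]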